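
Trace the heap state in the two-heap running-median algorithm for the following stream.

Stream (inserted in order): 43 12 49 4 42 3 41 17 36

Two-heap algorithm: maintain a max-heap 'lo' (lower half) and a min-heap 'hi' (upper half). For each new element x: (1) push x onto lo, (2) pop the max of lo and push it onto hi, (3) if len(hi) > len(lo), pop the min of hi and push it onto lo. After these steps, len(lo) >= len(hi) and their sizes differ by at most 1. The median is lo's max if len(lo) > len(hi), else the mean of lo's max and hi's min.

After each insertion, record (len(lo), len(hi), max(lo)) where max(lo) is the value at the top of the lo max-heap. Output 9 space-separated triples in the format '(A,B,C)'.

Step 1: insert 43 -> lo=[43] hi=[] -> (len(lo)=1, len(hi)=0, max(lo)=43)
Step 2: insert 12 -> lo=[12] hi=[43] -> (len(lo)=1, len(hi)=1, max(lo)=12)
Step 3: insert 49 -> lo=[12, 43] hi=[49] -> (len(lo)=2, len(hi)=1, max(lo)=43)
Step 4: insert 4 -> lo=[4, 12] hi=[43, 49] -> (len(lo)=2, len(hi)=2, max(lo)=12)
Step 5: insert 42 -> lo=[4, 12, 42] hi=[43, 49] -> (len(lo)=3, len(hi)=2, max(lo)=42)
Step 6: insert 3 -> lo=[3, 4, 12] hi=[42, 43, 49] -> (len(lo)=3, len(hi)=3, max(lo)=12)
Step 7: insert 41 -> lo=[3, 4, 12, 41] hi=[42, 43, 49] -> (len(lo)=4, len(hi)=3, max(lo)=41)
Step 8: insert 17 -> lo=[3, 4, 12, 17] hi=[41, 42, 43, 49] -> (len(lo)=4, len(hi)=4, max(lo)=17)
Step 9: insert 36 -> lo=[3, 4, 12, 17, 36] hi=[41, 42, 43, 49] -> (len(lo)=5, len(hi)=4, max(lo)=36)

Answer: (1,0,43) (1,1,12) (2,1,43) (2,2,12) (3,2,42) (3,3,12) (4,3,41) (4,4,17) (5,4,36)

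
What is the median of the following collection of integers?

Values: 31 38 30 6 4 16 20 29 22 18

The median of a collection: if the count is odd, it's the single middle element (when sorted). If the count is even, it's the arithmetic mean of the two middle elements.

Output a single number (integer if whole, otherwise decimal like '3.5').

Step 1: insert 31 -> lo=[31] (size 1, max 31) hi=[] (size 0) -> median=31
Step 2: insert 38 -> lo=[31] (size 1, max 31) hi=[38] (size 1, min 38) -> median=34.5
Step 3: insert 30 -> lo=[30, 31] (size 2, max 31) hi=[38] (size 1, min 38) -> median=31
Step 4: insert 6 -> lo=[6, 30] (size 2, max 30) hi=[31, 38] (size 2, min 31) -> median=30.5
Step 5: insert 4 -> lo=[4, 6, 30] (size 3, max 30) hi=[31, 38] (size 2, min 31) -> median=30
Step 6: insert 16 -> lo=[4, 6, 16] (size 3, max 16) hi=[30, 31, 38] (size 3, min 30) -> median=23
Step 7: insert 20 -> lo=[4, 6, 16, 20] (size 4, max 20) hi=[30, 31, 38] (size 3, min 30) -> median=20
Step 8: insert 29 -> lo=[4, 6, 16, 20] (size 4, max 20) hi=[29, 30, 31, 38] (size 4, min 29) -> median=24.5
Step 9: insert 22 -> lo=[4, 6, 16, 20, 22] (size 5, max 22) hi=[29, 30, 31, 38] (size 4, min 29) -> median=22
Step 10: insert 18 -> lo=[4, 6, 16, 18, 20] (size 5, max 20) hi=[22, 29, 30, 31, 38] (size 5, min 22) -> median=21

Answer: 21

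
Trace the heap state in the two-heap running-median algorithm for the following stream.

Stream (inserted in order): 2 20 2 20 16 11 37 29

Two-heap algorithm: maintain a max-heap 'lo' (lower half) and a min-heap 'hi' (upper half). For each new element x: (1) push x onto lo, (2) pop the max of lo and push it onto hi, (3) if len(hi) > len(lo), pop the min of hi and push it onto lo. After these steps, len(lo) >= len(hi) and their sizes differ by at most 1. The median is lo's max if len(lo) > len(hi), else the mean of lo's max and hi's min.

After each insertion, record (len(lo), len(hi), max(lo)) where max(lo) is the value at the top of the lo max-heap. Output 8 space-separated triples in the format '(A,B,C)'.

Step 1: insert 2 -> lo=[2] hi=[] -> (len(lo)=1, len(hi)=0, max(lo)=2)
Step 2: insert 20 -> lo=[2] hi=[20] -> (len(lo)=1, len(hi)=1, max(lo)=2)
Step 3: insert 2 -> lo=[2, 2] hi=[20] -> (len(lo)=2, len(hi)=1, max(lo)=2)
Step 4: insert 20 -> lo=[2, 2] hi=[20, 20] -> (len(lo)=2, len(hi)=2, max(lo)=2)
Step 5: insert 16 -> lo=[2, 2, 16] hi=[20, 20] -> (len(lo)=3, len(hi)=2, max(lo)=16)
Step 6: insert 11 -> lo=[2, 2, 11] hi=[16, 20, 20] -> (len(lo)=3, len(hi)=3, max(lo)=11)
Step 7: insert 37 -> lo=[2, 2, 11, 16] hi=[20, 20, 37] -> (len(lo)=4, len(hi)=3, max(lo)=16)
Step 8: insert 29 -> lo=[2, 2, 11, 16] hi=[20, 20, 29, 37] -> (len(lo)=4, len(hi)=4, max(lo)=16)

Answer: (1,0,2) (1,1,2) (2,1,2) (2,2,2) (3,2,16) (3,3,11) (4,3,16) (4,4,16)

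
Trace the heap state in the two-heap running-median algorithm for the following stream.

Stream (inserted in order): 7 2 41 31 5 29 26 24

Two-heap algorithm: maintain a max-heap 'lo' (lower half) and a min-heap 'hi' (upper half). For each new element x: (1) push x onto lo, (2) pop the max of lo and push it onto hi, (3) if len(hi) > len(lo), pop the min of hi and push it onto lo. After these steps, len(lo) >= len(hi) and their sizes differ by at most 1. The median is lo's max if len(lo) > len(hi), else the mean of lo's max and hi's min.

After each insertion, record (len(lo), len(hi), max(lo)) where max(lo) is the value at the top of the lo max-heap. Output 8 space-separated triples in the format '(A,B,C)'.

Step 1: insert 7 -> lo=[7] hi=[] -> (len(lo)=1, len(hi)=0, max(lo)=7)
Step 2: insert 2 -> lo=[2] hi=[7] -> (len(lo)=1, len(hi)=1, max(lo)=2)
Step 3: insert 41 -> lo=[2, 7] hi=[41] -> (len(lo)=2, len(hi)=1, max(lo)=7)
Step 4: insert 31 -> lo=[2, 7] hi=[31, 41] -> (len(lo)=2, len(hi)=2, max(lo)=7)
Step 5: insert 5 -> lo=[2, 5, 7] hi=[31, 41] -> (len(lo)=3, len(hi)=2, max(lo)=7)
Step 6: insert 29 -> lo=[2, 5, 7] hi=[29, 31, 41] -> (len(lo)=3, len(hi)=3, max(lo)=7)
Step 7: insert 26 -> lo=[2, 5, 7, 26] hi=[29, 31, 41] -> (len(lo)=4, len(hi)=3, max(lo)=26)
Step 8: insert 24 -> lo=[2, 5, 7, 24] hi=[26, 29, 31, 41] -> (len(lo)=4, len(hi)=4, max(lo)=24)

Answer: (1,0,7) (1,1,2) (2,1,7) (2,2,7) (3,2,7) (3,3,7) (4,3,26) (4,4,24)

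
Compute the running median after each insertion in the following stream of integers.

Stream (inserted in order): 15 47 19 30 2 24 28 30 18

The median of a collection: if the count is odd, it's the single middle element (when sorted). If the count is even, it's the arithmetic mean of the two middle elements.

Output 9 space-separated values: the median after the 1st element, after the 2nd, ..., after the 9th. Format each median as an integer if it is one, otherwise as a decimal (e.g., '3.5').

Answer: 15 31 19 24.5 19 21.5 24 26 24

Derivation:
Step 1: insert 15 -> lo=[15] (size 1, max 15) hi=[] (size 0) -> median=15
Step 2: insert 47 -> lo=[15] (size 1, max 15) hi=[47] (size 1, min 47) -> median=31
Step 3: insert 19 -> lo=[15, 19] (size 2, max 19) hi=[47] (size 1, min 47) -> median=19
Step 4: insert 30 -> lo=[15, 19] (size 2, max 19) hi=[30, 47] (size 2, min 30) -> median=24.5
Step 5: insert 2 -> lo=[2, 15, 19] (size 3, max 19) hi=[30, 47] (size 2, min 30) -> median=19
Step 6: insert 24 -> lo=[2, 15, 19] (size 3, max 19) hi=[24, 30, 47] (size 3, min 24) -> median=21.5
Step 7: insert 28 -> lo=[2, 15, 19, 24] (size 4, max 24) hi=[28, 30, 47] (size 3, min 28) -> median=24
Step 8: insert 30 -> lo=[2, 15, 19, 24] (size 4, max 24) hi=[28, 30, 30, 47] (size 4, min 28) -> median=26
Step 9: insert 18 -> lo=[2, 15, 18, 19, 24] (size 5, max 24) hi=[28, 30, 30, 47] (size 4, min 28) -> median=24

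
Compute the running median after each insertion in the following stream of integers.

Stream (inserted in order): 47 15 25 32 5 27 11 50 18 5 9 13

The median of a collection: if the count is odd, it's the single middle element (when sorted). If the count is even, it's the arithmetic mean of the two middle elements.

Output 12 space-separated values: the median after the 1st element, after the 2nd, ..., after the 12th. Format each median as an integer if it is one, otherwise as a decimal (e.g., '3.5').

Step 1: insert 47 -> lo=[47] (size 1, max 47) hi=[] (size 0) -> median=47
Step 2: insert 15 -> lo=[15] (size 1, max 15) hi=[47] (size 1, min 47) -> median=31
Step 3: insert 25 -> lo=[15, 25] (size 2, max 25) hi=[47] (size 1, min 47) -> median=25
Step 4: insert 32 -> lo=[15, 25] (size 2, max 25) hi=[32, 47] (size 2, min 32) -> median=28.5
Step 5: insert 5 -> lo=[5, 15, 25] (size 3, max 25) hi=[32, 47] (size 2, min 32) -> median=25
Step 6: insert 27 -> lo=[5, 15, 25] (size 3, max 25) hi=[27, 32, 47] (size 3, min 27) -> median=26
Step 7: insert 11 -> lo=[5, 11, 15, 25] (size 4, max 25) hi=[27, 32, 47] (size 3, min 27) -> median=25
Step 8: insert 50 -> lo=[5, 11, 15, 25] (size 4, max 25) hi=[27, 32, 47, 50] (size 4, min 27) -> median=26
Step 9: insert 18 -> lo=[5, 11, 15, 18, 25] (size 5, max 25) hi=[27, 32, 47, 50] (size 4, min 27) -> median=25
Step 10: insert 5 -> lo=[5, 5, 11, 15, 18] (size 5, max 18) hi=[25, 27, 32, 47, 50] (size 5, min 25) -> median=21.5
Step 11: insert 9 -> lo=[5, 5, 9, 11, 15, 18] (size 6, max 18) hi=[25, 27, 32, 47, 50] (size 5, min 25) -> median=18
Step 12: insert 13 -> lo=[5, 5, 9, 11, 13, 15] (size 6, max 15) hi=[18, 25, 27, 32, 47, 50] (size 6, min 18) -> median=16.5

Answer: 47 31 25 28.5 25 26 25 26 25 21.5 18 16.5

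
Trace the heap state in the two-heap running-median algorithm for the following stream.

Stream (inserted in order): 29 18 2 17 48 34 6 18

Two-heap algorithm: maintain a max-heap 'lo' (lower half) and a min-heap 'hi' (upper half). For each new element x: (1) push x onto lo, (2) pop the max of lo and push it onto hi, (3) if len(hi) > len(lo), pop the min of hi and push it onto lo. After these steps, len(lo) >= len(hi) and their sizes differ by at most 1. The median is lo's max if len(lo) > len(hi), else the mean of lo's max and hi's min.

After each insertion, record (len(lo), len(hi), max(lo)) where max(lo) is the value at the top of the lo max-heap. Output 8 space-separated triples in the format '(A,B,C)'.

Answer: (1,0,29) (1,1,18) (2,1,18) (2,2,17) (3,2,18) (3,3,18) (4,3,18) (4,4,18)

Derivation:
Step 1: insert 29 -> lo=[29] hi=[] -> (len(lo)=1, len(hi)=0, max(lo)=29)
Step 2: insert 18 -> lo=[18] hi=[29] -> (len(lo)=1, len(hi)=1, max(lo)=18)
Step 3: insert 2 -> lo=[2, 18] hi=[29] -> (len(lo)=2, len(hi)=1, max(lo)=18)
Step 4: insert 17 -> lo=[2, 17] hi=[18, 29] -> (len(lo)=2, len(hi)=2, max(lo)=17)
Step 5: insert 48 -> lo=[2, 17, 18] hi=[29, 48] -> (len(lo)=3, len(hi)=2, max(lo)=18)
Step 6: insert 34 -> lo=[2, 17, 18] hi=[29, 34, 48] -> (len(lo)=3, len(hi)=3, max(lo)=18)
Step 7: insert 6 -> lo=[2, 6, 17, 18] hi=[29, 34, 48] -> (len(lo)=4, len(hi)=3, max(lo)=18)
Step 8: insert 18 -> lo=[2, 6, 17, 18] hi=[18, 29, 34, 48] -> (len(lo)=4, len(hi)=4, max(lo)=18)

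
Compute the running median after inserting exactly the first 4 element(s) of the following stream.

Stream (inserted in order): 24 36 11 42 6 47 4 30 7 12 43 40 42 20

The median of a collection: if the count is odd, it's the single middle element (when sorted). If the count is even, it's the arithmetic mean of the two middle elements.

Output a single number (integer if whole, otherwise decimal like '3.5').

Step 1: insert 24 -> lo=[24] (size 1, max 24) hi=[] (size 0) -> median=24
Step 2: insert 36 -> lo=[24] (size 1, max 24) hi=[36] (size 1, min 36) -> median=30
Step 3: insert 11 -> lo=[11, 24] (size 2, max 24) hi=[36] (size 1, min 36) -> median=24
Step 4: insert 42 -> lo=[11, 24] (size 2, max 24) hi=[36, 42] (size 2, min 36) -> median=30

Answer: 30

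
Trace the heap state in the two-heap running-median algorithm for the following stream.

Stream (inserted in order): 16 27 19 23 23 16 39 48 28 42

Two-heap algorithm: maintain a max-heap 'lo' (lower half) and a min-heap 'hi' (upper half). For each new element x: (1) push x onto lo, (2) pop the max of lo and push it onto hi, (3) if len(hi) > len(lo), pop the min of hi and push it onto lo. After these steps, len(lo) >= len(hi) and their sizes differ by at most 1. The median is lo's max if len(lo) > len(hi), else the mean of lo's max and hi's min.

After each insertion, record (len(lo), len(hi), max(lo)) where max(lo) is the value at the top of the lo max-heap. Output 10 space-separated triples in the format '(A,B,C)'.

Step 1: insert 16 -> lo=[16] hi=[] -> (len(lo)=1, len(hi)=0, max(lo)=16)
Step 2: insert 27 -> lo=[16] hi=[27] -> (len(lo)=1, len(hi)=1, max(lo)=16)
Step 3: insert 19 -> lo=[16, 19] hi=[27] -> (len(lo)=2, len(hi)=1, max(lo)=19)
Step 4: insert 23 -> lo=[16, 19] hi=[23, 27] -> (len(lo)=2, len(hi)=2, max(lo)=19)
Step 5: insert 23 -> lo=[16, 19, 23] hi=[23, 27] -> (len(lo)=3, len(hi)=2, max(lo)=23)
Step 6: insert 16 -> lo=[16, 16, 19] hi=[23, 23, 27] -> (len(lo)=3, len(hi)=3, max(lo)=19)
Step 7: insert 39 -> lo=[16, 16, 19, 23] hi=[23, 27, 39] -> (len(lo)=4, len(hi)=3, max(lo)=23)
Step 8: insert 48 -> lo=[16, 16, 19, 23] hi=[23, 27, 39, 48] -> (len(lo)=4, len(hi)=4, max(lo)=23)
Step 9: insert 28 -> lo=[16, 16, 19, 23, 23] hi=[27, 28, 39, 48] -> (len(lo)=5, len(hi)=4, max(lo)=23)
Step 10: insert 42 -> lo=[16, 16, 19, 23, 23] hi=[27, 28, 39, 42, 48] -> (len(lo)=5, len(hi)=5, max(lo)=23)

Answer: (1,0,16) (1,1,16) (2,1,19) (2,2,19) (3,2,23) (3,3,19) (4,3,23) (4,4,23) (5,4,23) (5,5,23)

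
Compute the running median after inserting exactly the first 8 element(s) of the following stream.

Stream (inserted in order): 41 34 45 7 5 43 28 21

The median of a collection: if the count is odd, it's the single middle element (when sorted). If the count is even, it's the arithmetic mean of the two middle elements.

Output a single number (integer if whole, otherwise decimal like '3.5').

Step 1: insert 41 -> lo=[41] (size 1, max 41) hi=[] (size 0) -> median=41
Step 2: insert 34 -> lo=[34] (size 1, max 34) hi=[41] (size 1, min 41) -> median=37.5
Step 3: insert 45 -> lo=[34, 41] (size 2, max 41) hi=[45] (size 1, min 45) -> median=41
Step 4: insert 7 -> lo=[7, 34] (size 2, max 34) hi=[41, 45] (size 2, min 41) -> median=37.5
Step 5: insert 5 -> lo=[5, 7, 34] (size 3, max 34) hi=[41, 45] (size 2, min 41) -> median=34
Step 6: insert 43 -> lo=[5, 7, 34] (size 3, max 34) hi=[41, 43, 45] (size 3, min 41) -> median=37.5
Step 7: insert 28 -> lo=[5, 7, 28, 34] (size 4, max 34) hi=[41, 43, 45] (size 3, min 41) -> median=34
Step 8: insert 21 -> lo=[5, 7, 21, 28] (size 4, max 28) hi=[34, 41, 43, 45] (size 4, min 34) -> median=31

Answer: 31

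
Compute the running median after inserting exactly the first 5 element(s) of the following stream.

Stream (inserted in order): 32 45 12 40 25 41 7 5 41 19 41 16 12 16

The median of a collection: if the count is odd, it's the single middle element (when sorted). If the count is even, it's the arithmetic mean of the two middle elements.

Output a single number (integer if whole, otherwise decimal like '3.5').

Step 1: insert 32 -> lo=[32] (size 1, max 32) hi=[] (size 0) -> median=32
Step 2: insert 45 -> lo=[32] (size 1, max 32) hi=[45] (size 1, min 45) -> median=38.5
Step 3: insert 12 -> lo=[12, 32] (size 2, max 32) hi=[45] (size 1, min 45) -> median=32
Step 4: insert 40 -> lo=[12, 32] (size 2, max 32) hi=[40, 45] (size 2, min 40) -> median=36
Step 5: insert 25 -> lo=[12, 25, 32] (size 3, max 32) hi=[40, 45] (size 2, min 40) -> median=32

Answer: 32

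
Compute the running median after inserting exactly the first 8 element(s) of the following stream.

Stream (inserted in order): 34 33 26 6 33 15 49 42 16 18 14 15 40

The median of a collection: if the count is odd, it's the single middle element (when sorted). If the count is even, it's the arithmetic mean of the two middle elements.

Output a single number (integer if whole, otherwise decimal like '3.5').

Step 1: insert 34 -> lo=[34] (size 1, max 34) hi=[] (size 0) -> median=34
Step 2: insert 33 -> lo=[33] (size 1, max 33) hi=[34] (size 1, min 34) -> median=33.5
Step 3: insert 26 -> lo=[26, 33] (size 2, max 33) hi=[34] (size 1, min 34) -> median=33
Step 4: insert 6 -> lo=[6, 26] (size 2, max 26) hi=[33, 34] (size 2, min 33) -> median=29.5
Step 5: insert 33 -> lo=[6, 26, 33] (size 3, max 33) hi=[33, 34] (size 2, min 33) -> median=33
Step 6: insert 15 -> lo=[6, 15, 26] (size 3, max 26) hi=[33, 33, 34] (size 3, min 33) -> median=29.5
Step 7: insert 49 -> lo=[6, 15, 26, 33] (size 4, max 33) hi=[33, 34, 49] (size 3, min 33) -> median=33
Step 8: insert 42 -> lo=[6, 15, 26, 33] (size 4, max 33) hi=[33, 34, 42, 49] (size 4, min 33) -> median=33

Answer: 33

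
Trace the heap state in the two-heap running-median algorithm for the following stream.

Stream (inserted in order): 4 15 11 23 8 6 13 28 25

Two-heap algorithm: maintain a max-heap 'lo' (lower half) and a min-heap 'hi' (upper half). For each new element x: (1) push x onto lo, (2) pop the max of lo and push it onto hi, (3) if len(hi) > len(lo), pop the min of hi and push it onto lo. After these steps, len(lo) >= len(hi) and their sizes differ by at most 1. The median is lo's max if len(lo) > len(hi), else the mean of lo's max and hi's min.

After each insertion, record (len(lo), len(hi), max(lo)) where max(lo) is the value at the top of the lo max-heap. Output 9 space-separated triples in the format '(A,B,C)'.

Answer: (1,0,4) (1,1,4) (2,1,11) (2,2,11) (3,2,11) (3,3,8) (4,3,11) (4,4,11) (5,4,13)

Derivation:
Step 1: insert 4 -> lo=[4] hi=[] -> (len(lo)=1, len(hi)=0, max(lo)=4)
Step 2: insert 15 -> lo=[4] hi=[15] -> (len(lo)=1, len(hi)=1, max(lo)=4)
Step 3: insert 11 -> lo=[4, 11] hi=[15] -> (len(lo)=2, len(hi)=1, max(lo)=11)
Step 4: insert 23 -> lo=[4, 11] hi=[15, 23] -> (len(lo)=2, len(hi)=2, max(lo)=11)
Step 5: insert 8 -> lo=[4, 8, 11] hi=[15, 23] -> (len(lo)=3, len(hi)=2, max(lo)=11)
Step 6: insert 6 -> lo=[4, 6, 8] hi=[11, 15, 23] -> (len(lo)=3, len(hi)=3, max(lo)=8)
Step 7: insert 13 -> lo=[4, 6, 8, 11] hi=[13, 15, 23] -> (len(lo)=4, len(hi)=3, max(lo)=11)
Step 8: insert 28 -> lo=[4, 6, 8, 11] hi=[13, 15, 23, 28] -> (len(lo)=4, len(hi)=4, max(lo)=11)
Step 9: insert 25 -> lo=[4, 6, 8, 11, 13] hi=[15, 23, 25, 28] -> (len(lo)=5, len(hi)=4, max(lo)=13)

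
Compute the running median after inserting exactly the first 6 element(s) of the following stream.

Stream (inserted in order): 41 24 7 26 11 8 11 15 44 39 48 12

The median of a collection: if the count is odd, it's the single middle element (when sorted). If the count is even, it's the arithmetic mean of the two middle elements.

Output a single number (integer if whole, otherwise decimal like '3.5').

Answer: 17.5

Derivation:
Step 1: insert 41 -> lo=[41] (size 1, max 41) hi=[] (size 0) -> median=41
Step 2: insert 24 -> lo=[24] (size 1, max 24) hi=[41] (size 1, min 41) -> median=32.5
Step 3: insert 7 -> lo=[7, 24] (size 2, max 24) hi=[41] (size 1, min 41) -> median=24
Step 4: insert 26 -> lo=[7, 24] (size 2, max 24) hi=[26, 41] (size 2, min 26) -> median=25
Step 5: insert 11 -> lo=[7, 11, 24] (size 3, max 24) hi=[26, 41] (size 2, min 26) -> median=24
Step 6: insert 8 -> lo=[7, 8, 11] (size 3, max 11) hi=[24, 26, 41] (size 3, min 24) -> median=17.5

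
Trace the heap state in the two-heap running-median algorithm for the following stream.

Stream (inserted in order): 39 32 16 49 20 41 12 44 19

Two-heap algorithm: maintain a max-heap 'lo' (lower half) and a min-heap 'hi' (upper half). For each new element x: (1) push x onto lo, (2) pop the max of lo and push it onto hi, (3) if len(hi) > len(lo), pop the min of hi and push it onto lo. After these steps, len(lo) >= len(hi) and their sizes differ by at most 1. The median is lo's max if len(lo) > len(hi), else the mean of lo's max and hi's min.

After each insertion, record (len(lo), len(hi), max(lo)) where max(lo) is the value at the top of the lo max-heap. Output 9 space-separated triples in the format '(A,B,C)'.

Step 1: insert 39 -> lo=[39] hi=[] -> (len(lo)=1, len(hi)=0, max(lo)=39)
Step 2: insert 32 -> lo=[32] hi=[39] -> (len(lo)=1, len(hi)=1, max(lo)=32)
Step 3: insert 16 -> lo=[16, 32] hi=[39] -> (len(lo)=2, len(hi)=1, max(lo)=32)
Step 4: insert 49 -> lo=[16, 32] hi=[39, 49] -> (len(lo)=2, len(hi)=2, max(lo)=32)
Step 5: insert 20 -> lo=[16, 20, 32] hi=[39, 49] -> (len(lo)=3, len(hi)=2, max(lo)=32)
Step 6: insert 41 -> lo=[16, 20, 32] hi=[39, 41, 49] -> (len(lo)=3, len(hi)=3, max(lo)=32)
Step 7: insert 12 -> lo=[12, 16, 20, 32] hi=[39, 41, 49] -> (len(lo)=4, len(hi)=3, max(lo)=32)
Step 8: insert 44 -> lo=[12, 16, 20, 32] hi=[39, 41, 44, 49] -> (len(lo)=4, len(hi)=4, max(lo)=32)
Step 9: insert 19 -> lo=[12, 16, 19, 20, 32] hi=[39, 41, 44, 49] -> (len(lo)=5, len(hi)=4, max(lo)=32)

Answer: (1,0,39) (1,1,32) (2,1,32) (2,2,32) (3,2,32) (3,3,32) (4,3,32) (4,4,32) (5,4,32)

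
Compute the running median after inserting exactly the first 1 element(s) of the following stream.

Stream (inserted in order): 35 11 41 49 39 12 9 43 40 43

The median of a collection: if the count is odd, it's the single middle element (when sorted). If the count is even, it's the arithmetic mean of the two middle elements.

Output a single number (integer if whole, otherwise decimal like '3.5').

Answer: 35

Derivation:
Step 1: insert 35 -> lo=[35] (size 1, max 35) hi=[] (size 0) -> median=35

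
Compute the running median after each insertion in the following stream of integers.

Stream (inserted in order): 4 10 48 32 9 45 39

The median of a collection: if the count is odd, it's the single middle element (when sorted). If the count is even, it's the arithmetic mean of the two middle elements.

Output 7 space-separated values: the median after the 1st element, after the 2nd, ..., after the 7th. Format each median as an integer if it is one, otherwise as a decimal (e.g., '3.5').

Step 1: insert 4 -> lo=[4] (size 1, max 4) hi=[] (size 0) -> median=4
Step 2: insert 10 -> lo=[4] (size 1, max 4) hi=[10] (size 1, min 10) -> median=7
Step 3: insert 48 -> lo=[4, 10] (size 2, max 10) hi=[48] (size 1, min 48) -> median=10
Step 4: insert 32 -> lo=[4, 10] (size 2, max 10) hi=[32, 48] (size 2, min 32) -> median=21
Step 5: insert 9 -> lo=[4, 9, 10] (size 3, max 10) hi=[32, 48] (size 2, min 32) -> median=10
Step 6: insert 45 -> lo=[4, 9, 10] (size 3, max 10) hi=[32, 45, 48] (size 3, min 32) -> median=21
Step 7: insert 39 -> lo=[4, 9, 10, 32] (size 4, max 32) hi=[39, 45, 48] (size 3, min 39) -> median=32

Answer: 4 7 10 21 10 21 32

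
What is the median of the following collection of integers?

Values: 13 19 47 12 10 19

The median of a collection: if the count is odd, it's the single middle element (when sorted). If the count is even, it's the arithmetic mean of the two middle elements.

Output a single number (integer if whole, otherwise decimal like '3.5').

Step 1: insert 13 -> lo=[13] (size 1, max 13) hi=[] (size 0) -> median=13
Step 2: insert 19 -> lo=[13] (size 1, max 13) hi=[19] (size 1, min 19) -> median=16
Step 3: insert 47 -> lo=[13, 19] (size 2, max 19) hi=[47] (size 1, min 47) -> median=19
Step 4: insert 12 -> lo=[12, 13] (size 2, max 13) hi=[19, 47] (size 2, min 19) -> median=16
Step 5: insert 10 -> lo=[10, 12, 13] (size 3, max 13) hi=[19, 47] (size 2, min 19) -> median=13
Step 6: insert 19 -> lo=[10, 12, 13] (size 3, max 13) hi=[19, 19, 47] (size 3, min 19) -> median=16

Answer: 16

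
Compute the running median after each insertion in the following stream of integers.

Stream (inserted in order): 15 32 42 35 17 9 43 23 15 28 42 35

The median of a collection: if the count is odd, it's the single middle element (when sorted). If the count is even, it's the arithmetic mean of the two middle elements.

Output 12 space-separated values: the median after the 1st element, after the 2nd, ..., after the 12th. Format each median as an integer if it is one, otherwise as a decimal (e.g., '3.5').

Answer: 15 23.5 32 33.5 32 24.5 32 27.5 23 25.5 28 30

Derivation:
Step 1: insert 15 -> lo=[15] (size 1, max 15) hi=[] (size 0) -> median=15
Step 2: insert 32 -> lo=[15] (size 1, max 15) hi=[32] (size 1, min 32) -> median=23.5
Step 3: insert 42 -> lo=[15, 32] (size 2, max 32) hi=[42] (size 1, min 42) -> median=32
Step 4: insert 35 -> lo=[15, 32] (size 2, max 32) hi=[35, 42] (size 2, min 35) -> median=33.5
Step 5: insert 17 -> lo=[15, 17, 32] (size 3, max 32) hi=[35, 42] (size 2, min 35) -> median=32
Step 6: insert 9 -> lo=[9, 15, 17] (size 3, max 17) hi=[32, 35, 42] (size 3, min 32) -> median=24.5
Step 7: insert 43 -> lo=[9, 15, 17, 32] (size 4, max 32) hi=[35, 42, 43] (size 3, min 35) -> median=32
Step 8: insert 23 -> lo=[9, 15, 17, 23] (size 4, max 23) hi=[32, 35, 42, 43] (size 4, min 32) -> median=27.5
Step 9: insert 15 -> lo=[9, 15, 15, 17, 23] (size 5, max 23) hi=[32, 35, 42, 43] (size 4, min 32) -> median=23
Step 10: insert 28 -> lo=[9, 15, 15, 17, 23] (size 5, max 23) hi=[28, 32, 35, 42, 43] (size 5, min 28) -> median=25.5
Step 11: insert 42 -> lo=[9, 15, 15, 17, 23, 28] (size 6, max 28) hi=[32, 35, 42, 42, 43] (size 5, min 32) -> median=28
Step 12: insert 35 -> lo=[9, 15, 15, 17, 23, 28] (size 6, max 28) hi=[32, 35, 35, 42, 42, 43] (size 6, min 32) -> median=30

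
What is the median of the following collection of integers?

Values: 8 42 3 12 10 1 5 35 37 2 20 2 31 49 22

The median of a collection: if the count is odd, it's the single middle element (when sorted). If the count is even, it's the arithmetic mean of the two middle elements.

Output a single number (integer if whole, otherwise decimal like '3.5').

Answer: 12

Derivation:
Step 1: insert 8 -> lo=[8] (size 1, max 8) hi=[] (size 0) -> median=8
Step 2: insert 42 -> lo=[8] (size 1, max 8) hi=[42] (size 1, min 42) -> median=25
Step 3: insert 3 -> lo=[3, 8] (size 2, max 8) hi=[42] (size 1, min 42) -> median=8
Step 4: insert 12 -> lo=[3, 8] (size 2, max 8) hi=[12, 42] (size 2, min 12) -> median=10
Step 5: insert 10 -> lo=[3, 8, 10] (size 3, max 10) hi=[12, 42] (size 2, min 12) -> median=10
Step 6: insert 1 -> lo=[1, 3, 8] (size 3, max 8) hi=[10, 12, 42] (size 3, min 10) -> median=9
Step 7: insert 5 -> lo=[1, 3, 5, 8] (size 4, max 8) hi=[10, 12, 42] (size 3, min 10) -> median=8
Step 8: insert 35 -> lo=[1, 3, 5, 8] (size 4, max 8) hi=[10, 12, 35, 42] (size 4, min 10) -> median=9
Step 9: insert 37 -> lo=[1, 3, 5, 8, 10] (size 5, max 10) hi=[12, 35, 37, 42] (size 4, min 12) -> median=10
Step 10: insert 2 -> lo=[1, 2, 3, 5, 8] (size 5, max 8) hi=[10, 12, 35, 37, 42] (size 5, min 10) -> median=9
Step 11: insert 20 -> lo=[1, 2, 3, 5, 8, 10] (size 6, max 10) hi=[12, 20, 35, 37, 42] (size 5, min 12) -> median=10
Step 12: insert 2 -> lo=[1, 2, 2, 3, 5, 8] (size 6, max 8) hi=[10, 12, 20, 35, 37, 42] (size 6, min 10) -> median=9
Step 13: insert 31 -> lo=[1, 2, 2, 3, 5, 8, 10] (size 7, max 10) hi=[12, 20, 31, 35, 37, 42] (size 6, min 12) -> median=10
Step 14: insert 49 -> lo=[1, 2, 2, 3, 5, 8, 10] (size 7, max 10) hi=[12, 20, 31, 35, 37, 42, 49] (size 7, min 12) -> median=11
Step 15: insert 22 -> lo=[1, 2, 2, 3, 5, 8, 10, 12] (size 8, max 12) hi=[20, 22, 31, 35, 37, 42, 49] (size 7, min 20) -> median=12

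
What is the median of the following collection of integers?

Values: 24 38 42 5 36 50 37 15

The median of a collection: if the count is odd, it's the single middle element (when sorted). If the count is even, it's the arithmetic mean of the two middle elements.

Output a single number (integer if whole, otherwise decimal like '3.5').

Answer: 36.5

Derivation:
Step 1: insert 24 -> lo=[24] (size 1, max 24) hi=[] (size 0) -> median=24
Step 2: insert 38 -> lo=[24] (size 1, max 24) hi=[38] (size 1, min 38) -> median=31
Step 3: insert 42 -> lo=[24, 38] (size 2, max 38) hi=[42] (size 1, min 42) -> median=38
Step 4: insert 5 -> lo=[5, 24] (size 2, max 24) hi=[38, 42] (size 2, min 38) -> median=31
Step 5: insert 36 -> lo=[5, 24, 36] (size 3, max 36) hi=[38, 42] (size 2, min 38) -> median=36
Step 6: insert 50 -> lo=[5, 24, 36] (size 3, max 36) hi=[38, 42, 50] (size 3, min 38) -> median=37
Step 7: insert 37 -> lo=[5, 24, 36, 37] (size 4, max 37) hi=[38, 42, 50] (size 3, min 38) -> median=37
Step 8: insert 15 -> lo=[5, 15, 24, 36] (size 4, max 36) hi=[37, 38, 42, 50] (size 4, min 37) -> median=36.5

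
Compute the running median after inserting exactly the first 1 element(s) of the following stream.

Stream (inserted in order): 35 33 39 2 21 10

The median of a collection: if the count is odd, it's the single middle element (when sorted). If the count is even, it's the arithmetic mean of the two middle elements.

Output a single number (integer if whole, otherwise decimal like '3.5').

Answer: 35

Derivation:
Step 1: insert 35 -> lo=[35] (size 1, max 35) hi=[] (size 0) -> median=35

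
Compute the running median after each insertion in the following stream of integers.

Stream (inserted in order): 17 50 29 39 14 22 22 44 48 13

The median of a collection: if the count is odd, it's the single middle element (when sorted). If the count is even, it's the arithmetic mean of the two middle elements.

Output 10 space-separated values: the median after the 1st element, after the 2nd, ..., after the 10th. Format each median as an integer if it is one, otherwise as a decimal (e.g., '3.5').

Step 1: insert 17 -> lo=[17] (size 1, max 17) hi=[] (size 0) -> median=17
Step 2: insert 50 -> lo=[17] (size 1, max 17) hi=[50] (size 1, min 50) -> median=33.5
Step 3: insert 29 -> lo=[17, 29] (size 2, max 29) hi=[50] (size 1, min 50) -> median=29
Step 4: insert 39 -> lo=[17, 29] (size 2, max 29) hi=[39, 50] (size 2, min 39) -> median=34
Step 5: insert 14 -> lo=[14, 17, 29] (size 3, max 29) hi=[39, 50] (size 2, min 39) -> median=29
Step 6: insert 22 -> lo=[14, 17, 22] (size 3, max 22) hi=[29, 39, 50] (size 3, min 29) -> median=25.5
Step 7: insert 22 -> lo=[14, 17, 22, 22] (size 4, max 22) hi=[29, 39, 50] (size 3, min 29) -> median=22
Step 8: insert 44 -> lo=[14, 17, 22, 22] (size 4, max 22) hi=[29, 39, 44, 50] (size 4, min 29) -> median=25.5
Step 9: insert 48 -> lo=[14, 17, 22, 22, 29] (size 5, max 29) hi=[39, 44, 48, 50] (size 4, min 39) -> median=29
Step 10: insert 13 -> lo=[13, 14, 17, 22, 22] (size 5, max 22) hi=[29, 39, 44, 48, 50] (size 5, min 29) -> median=25.5

Answer: 17 33.5 29 34 29 25.5 22 25.5 29 25.5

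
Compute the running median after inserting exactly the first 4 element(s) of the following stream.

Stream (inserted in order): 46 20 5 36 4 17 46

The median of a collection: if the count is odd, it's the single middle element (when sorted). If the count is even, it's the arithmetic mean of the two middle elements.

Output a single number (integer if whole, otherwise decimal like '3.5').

Step 1: insert 46 -> lo=[46] (size 1, max 46) hi=[] (size 0) -> median=46
Step 2: insert 20 -> lo=[20] (size 1, max 20) hi=[46] (size 1, min 46) -> median=33
Step 3: insert 5 -> lo=[5, 20] (size 2, max 20) hi=[46] (size 1, min 46) -> median=20
Step 4: insert 36 -> lo=[5, 20] (size 2, max 20) hi=[36, 46] (size 2, min 36) -> median=28

Answer: 28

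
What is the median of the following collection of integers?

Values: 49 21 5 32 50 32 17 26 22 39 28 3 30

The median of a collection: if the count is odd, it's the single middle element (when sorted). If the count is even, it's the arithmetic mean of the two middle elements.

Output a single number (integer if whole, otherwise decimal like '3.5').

Answer: 28

Derivation:
Step 1: insert 49 -> lo=[49] (size 1, max 49) hi=[] (size 0) -> median=49
Step 2: insert 21 -> lo=[21] (size 1, max 21) hi=[49] (size 1, min 49) -> median=35
Step 3: insert 5 -> lo=[5, 21] (size 2, max 21) hi=[49] (size 1, min 49) -> median=21
Step 4: insert 32 -> lo=[5, 21] (size 2, max 21) hi=[32, 49] (size 2, min 32) -> median=26.5
Step 5: insert 50 -> lo=[5, 21, 32] (size 3, max 32) hi=[49, 50] (size 2, min 49) -> median=32
Step 6: insert 32 -> lo=[5, 21, 32] (size 3, max 32) hi=[32, 49, 50] (size 3, min 32) -> median=32
Step 7: insert 17 -> lo=[5, 17, 21, 32] (size 4, max 32) hi=[32, 49, 50] (size 3, min 32) -> median=32
Step 8: insert 26 -> lo=[5, 17, 21, 26] (size 4, max 26) hi=[32, 32, 49, 50] (size 4, min 32) -> median=29
Step 9: insert 22 -> lo=[5, 17, 21, 22, 26] (size 5, max 26) hi=[32, 32, 49, 50] (size 4, min 32) -> median=26
Step 10: insert 39 -> lo=[5, 17, 21, 22, 26] (size 5, max 26) hi=[32, 32, 39, 49, 50] (size 5, min 32) -> median=29
Step 11: insert 28 -> lo=[5, 17, 21, 22, 26, 28] (size 6, max 28) hi=[32, 32, 39, 49, 50] (size 5, min 32) -> median=28
Step 12: insert 3 -> lo=[3, 5, 17, 21, 22, 26] (size 6, max 26) hi=[28, 32, 32, 39, 49, 50] (size 6, min 28) -> median=27
Step 13: insert 30 -> lo=[3, 5, 17, 21, 22, 26, 28] (size 7, max 28) hi=[30, 32, 32, 39, 49, 50] (size 6, min 30) -> median=28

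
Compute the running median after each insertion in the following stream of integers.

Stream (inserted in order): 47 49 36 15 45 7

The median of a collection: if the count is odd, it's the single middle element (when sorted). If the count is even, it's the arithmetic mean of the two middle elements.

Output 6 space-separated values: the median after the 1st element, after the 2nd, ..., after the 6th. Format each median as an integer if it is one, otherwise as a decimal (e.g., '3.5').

Step 1: insert 47 -> lo=[47] (size 1, max 47) hi=[] (size 0) -> median=47
Step 2: insert 49 -> lo=[47] (size 1, max 47) hi=[49] (size 1, min 49) -> median=48
Step 3: insert 36 -> lo=[36, 47] (size 2, max 47) hi=[49] (size 1, min 49) -> median=47
Step 4: insert 15 -> lo=[15, 36] (size 2, max 36) hi=[47, 49] (size 2, min 47) -> median=41.5
Step 5: insert 45 -> lo=[15, 36, 45] (size 3, max 45) hi=[47, 49] (size 2, min 47) -> median=45
Step 6: insert 7 -> lo=[7, 15, 36] (size 3, max 36) hi=[45, 47, 49] (size 3, min 45) -> median=40.5

Answer: 47 48 47 41.5 45 40.5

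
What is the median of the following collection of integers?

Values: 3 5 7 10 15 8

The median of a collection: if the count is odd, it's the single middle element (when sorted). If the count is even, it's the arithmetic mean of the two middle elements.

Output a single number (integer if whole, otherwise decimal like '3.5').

Step 1: insert 3 -> lo=[3] (size 1, max 3) hi=[] (size 0) -> median=3
Step 2: insert 5 -> lo=[3] (size 1, max 3) hi=[5] (size 1, min 5) -> median=4
Step 3: insert 7 -> lo=[3, 5] (size 2, max 5) hi=[7] (size 1, min 7) -> median=5
Step 4: insert 10 -> lo=[3, 5] (size 2, max 5) hi=[7, 10] (size 2, min 7) -> median=6
Step 5: insert 15 -> lo=[3, 5, 7] (size 3, max 7) hi=[10, 15] (size 2, min 10) -> median=7
Step 6: insert 8 -> lo=[3, 5, 7] (size 3, max 7) hi=[8, 10, 15] (size 3, min 8) -> median=7.5

Answer: 7.5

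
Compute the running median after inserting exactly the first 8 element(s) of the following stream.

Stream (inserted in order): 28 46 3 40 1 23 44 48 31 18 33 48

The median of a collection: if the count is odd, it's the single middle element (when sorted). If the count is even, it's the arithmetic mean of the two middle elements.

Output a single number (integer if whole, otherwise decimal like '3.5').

Answer: 34

Derivation:
Step 1: insert 28 -> lo=[28] (size 1, max 28) hi=[] (size 0) -> median=28
Step 2: insert 46 -> lo=[28] (size 1, max 28) hi=[46] (size 1, min 46) -> median=37
Step 3: insert 3 -> lo=[3, 28] (size 2, max 28) hi=[46] (size 1, min 46) -> median=28
Step 4: insert 40 -> lo=[3, 28] (size 2, max 28) hi=[40, 46] (size 2, min 40) -> median=34
Step 5: insert 1 -> lo=[1, 3, 28] (size 3, max 28) hi=[40, 46] (size 2, min 40) -> median=28
Step 6: insert 23 -> lo=[1, 3, 23] (size 3, max 23) hi=[28, 40, 46] (size 3, min 28) -> median=25.5
Step 7: insert 44 -> lo=[1, 3, 23, 28] (size 4, max 28) hi=[40, 44, 46] (size 3, min 40) -> median=28
Step 8: insert 48 -> lo=[1, 3, 23, 28] (size 4, max 28) hi=[40, 44, 46, 48] (size 4, min 40) -> median=34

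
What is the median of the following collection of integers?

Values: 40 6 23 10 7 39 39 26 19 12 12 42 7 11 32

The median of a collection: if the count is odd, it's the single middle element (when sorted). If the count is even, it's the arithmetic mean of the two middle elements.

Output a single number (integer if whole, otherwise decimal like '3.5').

Answer: 19

Derivation:
Step 1: insert 40 -> lo=[40] (size 1, max 40) hi=[] (size 0) -> median=40
Step 2: insert 6 -> lo=[6] (size 1, max 6) hi=[40] (size 1, min 40) -> median=23
Step 3: insert 23 -> lo=[6, 23] (size 2, max 23) hi=[40] (size 1, min 40) -> median=23
Step 4: insert 10 -> lo=[6, 10] (size 2, max 10) hi=[23, 40] (size 2, min 23) -> median=16.5
Step 5: insert 7 -> lo=[6, 7, 10] (size 3, max 10) hi=[23, 40] (size 2, min 23) -> median=10
Step 6: insert 39 -> lo=[6, 7, 10] (size 3, max 10) hi=[23, 39, 40] (size 3, min 23) -> median=16.5
Step 7: insert 39 -> lo=[6, 7, 10, 23] (size 4, max 23) hi=[39, 39, 40] (size 3, min 39) -> median=23
Step 8: insert 26 -> lo=[6, 7, 10, 23] (size 4, max 23) hi=[26, 39, 39, 40] (size 4, min 26) -> median=24.5
Step 9: insert 19 -> lo=[6, 7, 10, 19, 23] (size 5, max 23) hi=[26, 39, 39, 40] (size 4, min 26) -> median=23
Step 10: insert 12 -> lo=[6, 7, 10, 12, 19] (size 5, max 19) hi=[23, 26, 39, 39, 40] (size 5, min 23) -> median=21
Step 11: insert 12 -> lo=[6, 7, 10, 12, 12, 19] (size 6, max 19) hi=[23, 26, 39, 39, 40] (size 5, min 23) -> median=19
Step 12: insert 42 -> lo=[6, 7, 10, 12, 12, 19] (size 6, max 19) hi=[23, 26, 39, 39, 40, 42] (size 6, min 23) -> median=21
Step 13: insert 7 -> lo=[6, 7, 7, 10, 12, 12, 19] (size 7, max 19) hi=[23, 26, 39, 39, 40, 42] (size 6, min 23) -> median=19
Step 14: insert 11 -> lo=[6, 7, 7, 10, 11, 12, 12] (size 7, max 12) hi=[19, 23, 26, 39, 39, 40, 42] (size 7, min 19) -> median=15.5
Step 15: insert 32 -> lo=[6, 7, 7, 10, 11, 12, 12, 19] (size 8, max 19) hi=[23, 26, 32, 39, 39, 40, 42] (size 7, min 23) -> median=19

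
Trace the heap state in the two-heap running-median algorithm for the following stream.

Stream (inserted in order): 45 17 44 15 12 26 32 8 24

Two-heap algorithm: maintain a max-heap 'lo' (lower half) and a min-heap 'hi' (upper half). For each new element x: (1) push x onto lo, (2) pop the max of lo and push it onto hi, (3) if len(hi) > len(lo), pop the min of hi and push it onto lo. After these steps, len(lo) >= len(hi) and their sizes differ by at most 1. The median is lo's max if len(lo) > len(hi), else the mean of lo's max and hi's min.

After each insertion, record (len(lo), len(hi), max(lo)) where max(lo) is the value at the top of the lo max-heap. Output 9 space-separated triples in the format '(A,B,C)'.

Step 1: insert 45 -> lo=[45] hi=[] -> (len(lo)=1, len(hi)=0, max(lo)=45)
Step 2: insert 17 -> lo=[17] hi=[45] -> (len(lo)=1, len(hi)=1, max(lo)=17)
Step 3: insert 44 -> lo=[17, 44] hi=[45] -> (len(lo)=2, len(hi)=1, max(lo)=44)
Step 4: insert 15 -> lo=[15, 17] hi=[44, 45] -> (len(lo)=2, len(hi)=2, max(lo)=17)
Step 5: insert 12 -> lo=[12, 15, 17] hi=[44, 45] -> (len(lo)=3, len(hi)=2, max(lo)=17)
Step 6: insert 26 -> lo=[12, 15, 17] hi=[26, 44, 45] -> (len(lo)=3, len(hi)=3, max(lo)=17)
Step 7: insert 32 -> lo=[12, 15, 17, 26] hi=[32, 44, 45] -> (len(lo)=4, len(hi)=3, max(lo)=26)
Step 8: insert 8 -> lo=[8, 12, 15, 17] hi=[26, 32, 44, 45] -> (len(lo)=4, len(hi)=4, max(lo)=17)
Step 9: insert 24 -> lo=[8, 12, 15, 17, 24] hi=[26, 32, 44, 45] -> (len(lo)=5, len(hi)=4, max(lo)=24)

Answer: (1,0,45) (1,1,17) (2,1,44) (2,2,17) (3,2,17) (3,3,17) (4,3,26) (4,4,17) (5,4,24)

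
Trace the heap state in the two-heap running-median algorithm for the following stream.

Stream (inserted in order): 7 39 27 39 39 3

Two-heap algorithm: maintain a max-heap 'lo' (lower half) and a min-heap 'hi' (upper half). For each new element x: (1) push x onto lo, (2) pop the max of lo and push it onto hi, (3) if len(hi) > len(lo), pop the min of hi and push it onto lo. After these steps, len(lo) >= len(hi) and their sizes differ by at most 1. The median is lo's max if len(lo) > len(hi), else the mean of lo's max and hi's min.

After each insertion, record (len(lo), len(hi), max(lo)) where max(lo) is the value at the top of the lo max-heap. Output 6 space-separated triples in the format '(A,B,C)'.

Step 1: insert 7 -> lo=[7] hi=[] -> (len(lo)=1, len(hi)=0, max(lo)=7)
Step 2: insert 39 -> lo=[7] hi=[39] -> (len(lo)=1, len(hi)=1, max(lo)=7)
Step 3: insert 27 -> lo=[7, 27] hi=[39] -> (len(lo)=2, len(hi)=1, max(lo)=27)
Step 4: insert 39 -> lo=[7, 27] hi=[39, 39] -> (len(lo)=2, len(hi)=2, max(lo)=27)
Step 5: insert 39 -> lo=[7, 27, 39] hi=[39, 39] -> (len(lo)=3, len(hi)=2, max(lo)=39)
Step 6: insert 3 -> lo=[3, 7, 27] hi=[39, 39, 39] -> (len(lo)=3, len(hi)=3, max(lo)=27)

Answer: (1,0,7) (1,1,7) (2,1,27) (2,2,27) (3,2,39) (3,3,27)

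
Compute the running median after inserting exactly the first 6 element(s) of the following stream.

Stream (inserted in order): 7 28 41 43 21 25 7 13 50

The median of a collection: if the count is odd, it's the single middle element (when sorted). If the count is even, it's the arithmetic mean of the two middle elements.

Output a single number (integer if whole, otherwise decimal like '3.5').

Step 1: insert 7 -> lo=[7] (size 1, max 7) hi=[] (size 0) -> median=7
Step 2: insert 28 -> lo=[7] (size 1, max 7) hi=[28] (size 1, min 28) -> median=17.5
Step 3: insert 41 -> lo=[7, 28] (size 2, max 28) hi=[41] (size 1, min 41) -> median=28
Step 4: insert 43 -> lo=[7, 28] (size 2, max 28) hi=[41, 43] (size 2, min 41) -> median=34.5
Step 5: insert 21 -> lo=[7, 21, 28] (size 3, max 28) hi=[41, 43] (size 2, min 41) -> median=28
Step 6: insert 25 -> lo=[7, 21, 25] (size 3, max 25) hi=[28, 41, 43] (size 3, min 28) -> median=26.5

Answer: 26.5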